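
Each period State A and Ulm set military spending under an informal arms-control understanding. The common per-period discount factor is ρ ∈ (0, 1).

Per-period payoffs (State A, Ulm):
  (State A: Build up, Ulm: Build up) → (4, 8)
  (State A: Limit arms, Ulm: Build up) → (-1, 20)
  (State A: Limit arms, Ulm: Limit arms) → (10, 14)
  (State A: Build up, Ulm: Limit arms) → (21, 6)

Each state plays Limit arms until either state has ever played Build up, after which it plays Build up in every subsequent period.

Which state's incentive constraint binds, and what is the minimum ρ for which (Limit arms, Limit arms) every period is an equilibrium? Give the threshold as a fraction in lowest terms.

State A; ρ ≥ 11/17

State A: cooperation gives 10 each period; deviation gives 21 once then 4 forever.
  10/(1−ρ) ≥ 21 + 4ρ/(1−ρ) ⇒ ρ ≥ 11/17.
Ulm: cooperation gives 14 each period; deviation gives 20 once then 8 forever.
  ρ ≥ 6/12 = 1/2.
Both must hold, so the binding constraint is State A's: ρ ≥ 11/17.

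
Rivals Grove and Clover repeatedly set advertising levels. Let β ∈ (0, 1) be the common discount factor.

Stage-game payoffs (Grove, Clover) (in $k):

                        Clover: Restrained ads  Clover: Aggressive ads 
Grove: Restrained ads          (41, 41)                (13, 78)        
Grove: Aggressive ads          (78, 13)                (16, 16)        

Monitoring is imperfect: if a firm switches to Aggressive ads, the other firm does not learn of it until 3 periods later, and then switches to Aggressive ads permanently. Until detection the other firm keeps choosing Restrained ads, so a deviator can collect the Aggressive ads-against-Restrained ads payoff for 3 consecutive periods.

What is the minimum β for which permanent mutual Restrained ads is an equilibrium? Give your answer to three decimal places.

The best deviation is to choose Aggressive ads for all 3 undetected periods, earning 78 each, then 16 forever once detected.
Deviation value: 78(1−β^3)/(1−β) + 16β^3/(1−β); cooperation value: 41/(1−β).
IC: 41 ≥ 78(1−β^3) + 16β^3 = 78 − 62β^3.
So β^3 ≥ 37/62, giving β ≥ (37/62)^(1/3) ≈ 0.842.

0.842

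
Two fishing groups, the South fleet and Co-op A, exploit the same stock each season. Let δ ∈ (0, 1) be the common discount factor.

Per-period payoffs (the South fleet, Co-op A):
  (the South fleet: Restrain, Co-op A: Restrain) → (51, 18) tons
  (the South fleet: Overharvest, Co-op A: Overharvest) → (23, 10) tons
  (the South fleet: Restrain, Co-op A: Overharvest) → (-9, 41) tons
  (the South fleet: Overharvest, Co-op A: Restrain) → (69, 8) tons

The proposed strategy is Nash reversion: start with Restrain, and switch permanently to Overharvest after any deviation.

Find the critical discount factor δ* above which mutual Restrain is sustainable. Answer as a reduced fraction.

For the South fleet: deviation gain 69−51 = 18, per-period punishment loss 51−23 = 28. IC gives δ ≥ 18/46 = 9/23.
For Co-op A: gain 23, loss 8 per period, so δ ≥ 23/31.
The tighter constraint is Co-op A's, so cooperation needs δ ≥ 23/31.

23/31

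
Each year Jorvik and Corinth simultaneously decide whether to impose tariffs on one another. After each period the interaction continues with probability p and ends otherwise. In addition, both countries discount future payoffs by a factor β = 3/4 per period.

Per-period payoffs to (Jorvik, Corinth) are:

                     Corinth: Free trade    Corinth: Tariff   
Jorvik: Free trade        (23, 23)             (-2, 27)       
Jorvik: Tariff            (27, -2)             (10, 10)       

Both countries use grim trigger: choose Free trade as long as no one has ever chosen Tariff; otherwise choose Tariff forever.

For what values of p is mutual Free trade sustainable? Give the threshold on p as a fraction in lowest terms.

16/51

With continuation probability p and discount β, the effective per-period discount factor is βp.
Grim-trigger IC: βp ≥ (27−23)/(27−10) = 4/17.
So p ≥ (4/17)/(3/4) = 16/51.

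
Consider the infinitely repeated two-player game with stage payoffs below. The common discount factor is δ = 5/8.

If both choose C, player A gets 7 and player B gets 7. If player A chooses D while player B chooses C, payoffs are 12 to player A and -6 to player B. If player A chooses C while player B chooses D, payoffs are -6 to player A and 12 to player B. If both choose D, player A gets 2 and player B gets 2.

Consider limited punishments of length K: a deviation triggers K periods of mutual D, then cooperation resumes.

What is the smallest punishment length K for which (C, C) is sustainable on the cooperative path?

2

IC: δ(1−δ^K)/(1−δ) ≥ (12−7)/(7−2) = 1.
With δ = 5/8: need 1 − δ^K ≥ 1·(1−5/8)/(5/8), i.e. δ^K ≤ 0.4000.
Since (5/8)^1 = 0.6250 and (5/8)^2 = 0.3906, the smallest such K is 2.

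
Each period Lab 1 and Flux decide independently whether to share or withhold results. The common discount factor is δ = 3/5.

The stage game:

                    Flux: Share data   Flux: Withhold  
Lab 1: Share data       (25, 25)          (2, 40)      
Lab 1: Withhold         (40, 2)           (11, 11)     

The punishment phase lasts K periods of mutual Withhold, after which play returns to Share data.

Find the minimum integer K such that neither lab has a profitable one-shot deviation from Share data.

Need Σ_{k=1}^{K} δ^k ≥ (40−25)/(25−11) = 1.0714 at δ = 3/5.
At K = 2 the sum is 0.9600 < 1.0714; at K = 3 it is 1.1760 ≥ 1.0714.
So the minimum punishment length is K = 3.

3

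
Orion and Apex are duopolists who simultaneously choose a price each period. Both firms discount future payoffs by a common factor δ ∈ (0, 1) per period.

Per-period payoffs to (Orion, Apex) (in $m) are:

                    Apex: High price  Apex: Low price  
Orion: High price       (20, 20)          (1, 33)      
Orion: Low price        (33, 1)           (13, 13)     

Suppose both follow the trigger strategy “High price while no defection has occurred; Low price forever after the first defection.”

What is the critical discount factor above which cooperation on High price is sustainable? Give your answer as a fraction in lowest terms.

13/20

Cooperation forever yields 20 each period: 20/(1−δ).
Deviating yields 33 once, then 13 forever: 33 + 13δ/(1−δ).
No profitable deviation requires 20/(1−δ) ≥ 33 + 13δ/(1−δ).
Multiplying by (1−δ): 20 ≥ 33(1−δ) + 13δ = 33 − 20δ.
So 20δ ≥ 13, i.e. δ ≥ 13/20.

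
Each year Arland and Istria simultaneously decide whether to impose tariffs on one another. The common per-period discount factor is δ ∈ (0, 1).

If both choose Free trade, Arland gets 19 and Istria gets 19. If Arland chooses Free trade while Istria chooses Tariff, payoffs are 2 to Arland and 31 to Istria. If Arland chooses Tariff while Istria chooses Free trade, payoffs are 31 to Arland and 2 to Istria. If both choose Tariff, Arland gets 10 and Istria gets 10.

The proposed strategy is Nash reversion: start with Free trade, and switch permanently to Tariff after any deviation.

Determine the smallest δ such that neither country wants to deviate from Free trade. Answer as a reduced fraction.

19/(1−δ) ≥ 31 + 10δ/(1−δ)
19 ≥ 31 − 21δ
δ ≥ 12/21 = 4/7.

4/7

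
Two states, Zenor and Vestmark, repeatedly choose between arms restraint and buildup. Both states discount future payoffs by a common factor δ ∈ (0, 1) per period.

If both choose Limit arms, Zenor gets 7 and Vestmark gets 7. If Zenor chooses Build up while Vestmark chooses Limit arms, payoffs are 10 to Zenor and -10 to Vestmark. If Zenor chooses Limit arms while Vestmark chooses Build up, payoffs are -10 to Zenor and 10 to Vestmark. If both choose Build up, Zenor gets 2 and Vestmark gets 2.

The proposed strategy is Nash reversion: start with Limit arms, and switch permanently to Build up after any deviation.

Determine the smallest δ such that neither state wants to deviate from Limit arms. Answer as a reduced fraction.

7/(1−δ) ≥ 10 + 2δ/(1−δ)
7 ≥ 10 − 8δ
δ ≥ 3/8.

3/8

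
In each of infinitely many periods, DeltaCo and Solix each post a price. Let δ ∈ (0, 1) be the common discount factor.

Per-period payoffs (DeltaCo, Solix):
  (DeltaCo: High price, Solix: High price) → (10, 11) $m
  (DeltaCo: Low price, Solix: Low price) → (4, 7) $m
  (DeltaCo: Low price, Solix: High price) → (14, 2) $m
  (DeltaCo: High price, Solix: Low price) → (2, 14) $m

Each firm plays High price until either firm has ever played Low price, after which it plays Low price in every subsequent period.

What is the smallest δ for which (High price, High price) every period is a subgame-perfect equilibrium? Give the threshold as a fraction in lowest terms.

3/7

DeltaCo's threshold: (14−10)/(14−4) = 2/5.
Solix's threshold: (14−11)/(14−7) = 3/7.
2/5 < 3/7, so Solix binds and δ* = 3/7.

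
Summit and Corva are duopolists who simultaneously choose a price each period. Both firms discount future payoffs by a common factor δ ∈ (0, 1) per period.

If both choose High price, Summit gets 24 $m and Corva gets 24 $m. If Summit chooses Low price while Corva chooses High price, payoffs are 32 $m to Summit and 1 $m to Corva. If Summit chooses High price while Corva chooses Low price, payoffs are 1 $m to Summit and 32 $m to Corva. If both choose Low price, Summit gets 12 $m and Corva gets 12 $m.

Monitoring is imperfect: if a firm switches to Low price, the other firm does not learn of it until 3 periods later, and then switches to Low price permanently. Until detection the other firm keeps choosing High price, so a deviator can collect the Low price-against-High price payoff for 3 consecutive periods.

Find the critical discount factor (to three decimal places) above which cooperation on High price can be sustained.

0.737

The best deviation is to choose Low price for all 3 undetected periods, earning 32 each, then 12 forever once detected.
Deviation value: 32(1−δ^3)/(1−δ) + 12δ^3/(1−δ); cooperation value: 24/(1−δ).
IC: 24 ≥ 32(1−δ^3) + 12δ^3 = 32 − 20δ^3.
So δ^3 ≥ 8/20 = 2/5, giving δ ≥ (2/5)^(1/3) ≈ 0.737.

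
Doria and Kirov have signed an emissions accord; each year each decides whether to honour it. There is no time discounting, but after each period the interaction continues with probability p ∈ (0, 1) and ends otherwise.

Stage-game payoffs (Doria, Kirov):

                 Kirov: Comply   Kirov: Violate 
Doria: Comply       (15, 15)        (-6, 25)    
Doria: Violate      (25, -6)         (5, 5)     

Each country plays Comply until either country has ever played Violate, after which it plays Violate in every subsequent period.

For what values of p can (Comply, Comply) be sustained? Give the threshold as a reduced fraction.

1/2

With no time discounting, the continuation probability p plays the role of the discount factor.
Grim-trigger IC: 15/(1−p) ≥ 25 + 5p/(1−p) ⇒ p ≥ (25−15)/(25−5) = 1/2.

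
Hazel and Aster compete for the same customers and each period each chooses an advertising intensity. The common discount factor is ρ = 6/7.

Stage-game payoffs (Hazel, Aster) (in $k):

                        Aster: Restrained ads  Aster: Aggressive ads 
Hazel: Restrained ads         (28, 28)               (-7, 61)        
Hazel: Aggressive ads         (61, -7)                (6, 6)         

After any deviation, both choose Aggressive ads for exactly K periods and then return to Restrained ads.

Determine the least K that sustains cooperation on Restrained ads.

IC: ρ(1−ρ^K)/(1−ρ) ≥ (61−28)/(28−6) = 3/2.
With ρ = 6/7: need 1 − ρ^K ≥ 3/2·(1−6/7)/(6/7), i.e. ρ^K ≤ 0.7500.
Since (6/7)^1 = 0.8571 and (6/7)^2 = 0.7347, the smallest such K is 2.

2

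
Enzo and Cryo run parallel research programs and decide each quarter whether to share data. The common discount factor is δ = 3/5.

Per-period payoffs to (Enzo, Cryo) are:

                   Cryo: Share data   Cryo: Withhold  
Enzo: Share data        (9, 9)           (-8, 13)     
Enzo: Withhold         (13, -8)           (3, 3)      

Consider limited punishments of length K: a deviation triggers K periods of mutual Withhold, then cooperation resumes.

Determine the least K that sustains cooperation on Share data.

2

IC: δ(1−δ^K)/(1−δ) ≥ (13−9)/(9−3) = 2/3.
With δ = 3/5: need 1 − δ^K ≥ 2/3·(1−3/5)/(3/5), i.e. δ^K ≤ 0.5556.
Since (3/5)^1 = 0.6000 and (3/5)^2 = 0.3600, the smallest such K is 2.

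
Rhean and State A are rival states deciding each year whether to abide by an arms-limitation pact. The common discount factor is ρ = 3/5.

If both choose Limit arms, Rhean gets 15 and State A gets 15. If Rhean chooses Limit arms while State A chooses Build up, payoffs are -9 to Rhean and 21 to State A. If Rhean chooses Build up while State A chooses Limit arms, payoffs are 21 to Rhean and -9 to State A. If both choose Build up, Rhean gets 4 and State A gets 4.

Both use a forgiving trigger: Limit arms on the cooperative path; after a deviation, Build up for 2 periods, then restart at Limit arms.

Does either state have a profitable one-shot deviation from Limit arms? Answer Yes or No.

No

Comparing payoff streams over the 3 periods until play realigns: cooperate → 15(1+ρ+…+ρ^2); deviate → 21 + 4(ρ+…+ρ^2).
Cooperation is sustained iff (15−4)(ρ+…+ρ^2) ≥ 21−15.
ρ+…+ρ^2 = 3/5·(1−(3/5)^2)/(1−3/5) = 0.9600, and (21−15)/(15−4) = 0.5455.
0.9600 ≥ 0.5455, so cooperation is sustainable.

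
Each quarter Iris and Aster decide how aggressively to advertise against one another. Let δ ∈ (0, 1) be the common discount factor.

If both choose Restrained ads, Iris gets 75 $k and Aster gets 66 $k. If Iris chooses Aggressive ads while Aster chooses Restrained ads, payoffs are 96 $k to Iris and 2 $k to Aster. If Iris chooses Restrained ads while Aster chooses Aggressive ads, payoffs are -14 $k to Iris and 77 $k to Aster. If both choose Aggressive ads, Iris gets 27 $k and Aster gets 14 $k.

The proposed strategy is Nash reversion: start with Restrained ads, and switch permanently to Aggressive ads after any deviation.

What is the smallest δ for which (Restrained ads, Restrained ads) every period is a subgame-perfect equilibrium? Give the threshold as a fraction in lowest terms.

Iris: cooperation gives 75 each period; deviation gives 96 once then 27 forever.
  75/(1−δ) ≥ 96 + 27δ/(1−δ) ⇒ δ ≥ 21/69 = 7/23.
Aster: cooperation gives 66 each period; deviation gives 77 once then 14 forever.
  δ ≥ 11/63.
Both must hold, so the binding constraint is Iris's: δ ≥ 7/23.

7/23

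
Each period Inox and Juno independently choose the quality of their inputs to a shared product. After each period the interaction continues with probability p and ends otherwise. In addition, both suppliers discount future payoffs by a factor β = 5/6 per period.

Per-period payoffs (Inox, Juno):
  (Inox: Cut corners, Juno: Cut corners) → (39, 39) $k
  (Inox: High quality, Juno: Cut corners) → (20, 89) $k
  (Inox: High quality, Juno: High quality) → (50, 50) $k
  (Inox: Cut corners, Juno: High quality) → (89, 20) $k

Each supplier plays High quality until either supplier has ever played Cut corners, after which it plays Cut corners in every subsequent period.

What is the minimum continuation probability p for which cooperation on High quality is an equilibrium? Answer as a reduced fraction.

Expected continuation weight on next period's payoff is β·p = 5/6·p, which plays the role of the discount factor.
Cooperation requires 5/6·p ≥ (89−50)/(89−39) = 39/50, hence p ≥ 117/125.

117/125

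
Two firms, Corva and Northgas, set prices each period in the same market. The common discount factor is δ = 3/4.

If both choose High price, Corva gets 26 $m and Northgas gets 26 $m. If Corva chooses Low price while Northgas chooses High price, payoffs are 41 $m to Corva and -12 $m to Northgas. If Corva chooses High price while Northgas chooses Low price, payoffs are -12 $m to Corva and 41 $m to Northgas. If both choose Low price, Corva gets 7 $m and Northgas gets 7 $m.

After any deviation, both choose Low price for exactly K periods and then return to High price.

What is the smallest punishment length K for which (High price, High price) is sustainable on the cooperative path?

2

No profitable deviation requires (26−7)(δ+…+δ^K) ≥ 41−26, i.e. δ+…+δ^K ≥ 15/19 ≈ 0.7895.
With δ = 3/4, the partial sums are K=1: 0.7500, K=2: 1.3125.
K = 2 is the first length at which the sum reaches 0.7895.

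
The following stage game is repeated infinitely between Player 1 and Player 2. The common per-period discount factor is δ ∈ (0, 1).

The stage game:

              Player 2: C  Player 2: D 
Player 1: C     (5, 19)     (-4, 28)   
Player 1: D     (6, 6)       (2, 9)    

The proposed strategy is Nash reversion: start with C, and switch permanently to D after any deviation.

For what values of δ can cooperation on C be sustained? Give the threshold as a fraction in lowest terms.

Player 1's threshold: (6−5)/(6−2) = 1/4.
Player 2's threshold: (28−19)/(28−9) = 9/19.
1/4 < 9/19, so Player 2 binds and δ* = 9/19.

9/19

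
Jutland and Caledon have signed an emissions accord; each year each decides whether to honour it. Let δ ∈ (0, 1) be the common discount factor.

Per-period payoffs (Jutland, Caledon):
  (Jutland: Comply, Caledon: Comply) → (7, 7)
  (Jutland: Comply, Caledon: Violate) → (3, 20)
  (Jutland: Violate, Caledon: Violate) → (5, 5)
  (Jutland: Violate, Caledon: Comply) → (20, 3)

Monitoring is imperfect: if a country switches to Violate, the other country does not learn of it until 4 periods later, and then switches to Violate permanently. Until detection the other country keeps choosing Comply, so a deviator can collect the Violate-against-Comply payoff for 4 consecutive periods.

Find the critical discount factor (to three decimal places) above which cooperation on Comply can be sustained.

0.965

Deviating for the 4 undetected periods gains 20−7 = 13 per period over cooperation, then loses 7−5 = 2 per period forever once punishment starts.
Gain: 13(1 + δ + … + δ^3); loss: 2·δ^4/(1−δ).
No profitable deviation ⇔ 13(1−δ^4) ≤ 2·δ^4, i.e. δ^4 ≥ 13/(13+2) = 13/15.
Hence δ ≥ (13/15)^(1/4) ≈ 0.965.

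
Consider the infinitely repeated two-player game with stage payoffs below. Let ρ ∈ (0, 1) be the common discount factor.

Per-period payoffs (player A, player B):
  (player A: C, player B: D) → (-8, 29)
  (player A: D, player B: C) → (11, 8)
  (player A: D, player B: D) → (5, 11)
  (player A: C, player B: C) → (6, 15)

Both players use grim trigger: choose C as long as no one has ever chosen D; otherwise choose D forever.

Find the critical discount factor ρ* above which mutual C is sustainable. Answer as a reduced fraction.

player A: cooperation gives 6 each period; deviation gives 11 once then 5 forever.
  6/(1−ρ) ≥ 11 + 5ρ/(1−ρ) ⇒ ρ ≥ 5/6.
player B: cooperation gives 15 each period; deviation gives 29 once then 11 forever.
  ρ ≥ 14/18 = 7/9.
Both must hold, so the binding constraint is player A's: ρ ≥ 5/6.

5/6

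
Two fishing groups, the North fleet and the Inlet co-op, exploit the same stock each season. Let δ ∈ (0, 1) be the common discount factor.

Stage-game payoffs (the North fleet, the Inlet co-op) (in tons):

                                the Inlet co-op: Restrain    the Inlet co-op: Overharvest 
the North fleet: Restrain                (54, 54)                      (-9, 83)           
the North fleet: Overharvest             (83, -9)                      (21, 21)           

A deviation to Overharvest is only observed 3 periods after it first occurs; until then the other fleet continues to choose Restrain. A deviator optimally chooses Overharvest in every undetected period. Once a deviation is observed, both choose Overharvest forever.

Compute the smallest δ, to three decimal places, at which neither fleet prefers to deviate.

0.776

A deviator earns 83 for 3 periods, then 21 forever; cooperating earns 54 forever. Multiplying the IC by (1−δ):
54 ≥ 83(1−δ^3) + 21δ^3, so 62·δ^3 ≥ 29 and δ^3 ≥ 29/62.
δ ≥ (29/62)^(1/3) ≈ 0.776.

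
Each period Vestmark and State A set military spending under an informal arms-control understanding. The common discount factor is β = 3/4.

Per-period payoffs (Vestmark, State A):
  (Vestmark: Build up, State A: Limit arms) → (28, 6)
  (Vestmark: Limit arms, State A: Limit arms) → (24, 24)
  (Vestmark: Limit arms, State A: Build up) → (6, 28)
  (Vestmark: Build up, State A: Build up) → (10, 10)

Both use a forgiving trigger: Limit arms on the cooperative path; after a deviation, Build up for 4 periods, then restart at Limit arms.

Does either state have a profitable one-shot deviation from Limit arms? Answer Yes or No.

No

IC: β+…+β^4 ≥ (28−24)/(24−10) = 2/7.
At β = 3/4: partial sum = 2.0508 ≥ 0.2857. Cooperation sustainable.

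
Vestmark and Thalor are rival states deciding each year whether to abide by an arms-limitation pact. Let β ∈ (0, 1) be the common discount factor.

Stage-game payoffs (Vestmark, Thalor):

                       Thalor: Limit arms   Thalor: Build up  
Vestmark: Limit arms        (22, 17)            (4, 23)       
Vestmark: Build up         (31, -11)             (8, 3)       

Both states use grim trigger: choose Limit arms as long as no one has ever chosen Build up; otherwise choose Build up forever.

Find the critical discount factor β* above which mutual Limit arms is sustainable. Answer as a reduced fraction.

Vestmark's threshold: (31−22)/(31−8) = 9/23.
Thalor's threshold: (23−17)/(23−3) = 3/10.
9/23 > 3/10, so Vestmark binds and β* = 9/23.

9/23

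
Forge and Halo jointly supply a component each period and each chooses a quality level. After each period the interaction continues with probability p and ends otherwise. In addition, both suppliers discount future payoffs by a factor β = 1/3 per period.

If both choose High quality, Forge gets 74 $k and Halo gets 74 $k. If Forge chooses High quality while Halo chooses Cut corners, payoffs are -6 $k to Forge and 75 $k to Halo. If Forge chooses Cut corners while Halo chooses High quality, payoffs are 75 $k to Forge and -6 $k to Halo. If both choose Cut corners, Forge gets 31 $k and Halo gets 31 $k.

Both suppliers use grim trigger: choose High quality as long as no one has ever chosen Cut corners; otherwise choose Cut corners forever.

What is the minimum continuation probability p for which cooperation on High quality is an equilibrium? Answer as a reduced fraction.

With continuation probability p and discount β, the effective per-period discount factor is βp.
Grim-trigger IC: βp ≥ (75−74)/(75−31) = 1/44.
So p ≥ (1/44)/(1/3) = 3/44.

3/44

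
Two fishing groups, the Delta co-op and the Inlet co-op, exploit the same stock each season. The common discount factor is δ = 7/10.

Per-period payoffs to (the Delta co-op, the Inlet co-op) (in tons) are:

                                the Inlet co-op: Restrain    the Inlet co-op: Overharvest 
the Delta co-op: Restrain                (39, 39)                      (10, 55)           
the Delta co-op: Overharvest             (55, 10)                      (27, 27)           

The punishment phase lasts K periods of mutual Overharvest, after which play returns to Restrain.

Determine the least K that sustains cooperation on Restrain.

No profitable deviation requires (39−27)(δ+…+δ^K) ≥ 55−39, i.e. δ+…+δ^K ≥ 4/3 ≈ 1.3333.
With δ = 7/10, the partial sums are K=1: 0.7000, K=2: 1.1900, K=3: 1.5330.
K = 3 is the first length at which the sum reaches 1.3333.

3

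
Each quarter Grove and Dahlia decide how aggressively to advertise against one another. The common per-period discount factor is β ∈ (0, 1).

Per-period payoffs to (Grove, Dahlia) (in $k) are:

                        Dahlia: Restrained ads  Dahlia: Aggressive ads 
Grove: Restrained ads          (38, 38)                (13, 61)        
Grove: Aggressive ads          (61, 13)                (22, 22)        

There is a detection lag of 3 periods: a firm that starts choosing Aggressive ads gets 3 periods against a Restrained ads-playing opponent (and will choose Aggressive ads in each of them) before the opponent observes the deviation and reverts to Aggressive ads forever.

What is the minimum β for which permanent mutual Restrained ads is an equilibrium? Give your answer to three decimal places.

Deviating for the 3 undetected periods gains 61−38 = 23 per period over cooperation, then loses 38−22 = 16 per period forever once punishment starts.
Gain: 23(1 + β + … + β^2); loss: 16·β^3/(1−β).
No profitable deviation ⇔ 23(1−β^3) ≤ 16·β^3, i.e. β^3 ≥ 23/(23+16) = 23/39.
Hence β ≥ (23/39)^(1/3) ≈ 0.839.

0.839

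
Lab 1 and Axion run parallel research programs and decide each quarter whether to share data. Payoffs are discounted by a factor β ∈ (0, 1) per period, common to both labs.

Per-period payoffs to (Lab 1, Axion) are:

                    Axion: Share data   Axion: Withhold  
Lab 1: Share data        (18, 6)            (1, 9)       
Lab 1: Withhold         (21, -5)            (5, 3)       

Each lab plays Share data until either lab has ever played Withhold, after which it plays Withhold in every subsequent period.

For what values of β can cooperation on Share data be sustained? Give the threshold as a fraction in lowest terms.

Lab 1's threshold: (21−18)/(21−5) = 3/16.
Axion's threshold: (9−6)/(9−3) = 1/2.
3/16 < 1/2, so Axion binds and β* = 1/2.

1/2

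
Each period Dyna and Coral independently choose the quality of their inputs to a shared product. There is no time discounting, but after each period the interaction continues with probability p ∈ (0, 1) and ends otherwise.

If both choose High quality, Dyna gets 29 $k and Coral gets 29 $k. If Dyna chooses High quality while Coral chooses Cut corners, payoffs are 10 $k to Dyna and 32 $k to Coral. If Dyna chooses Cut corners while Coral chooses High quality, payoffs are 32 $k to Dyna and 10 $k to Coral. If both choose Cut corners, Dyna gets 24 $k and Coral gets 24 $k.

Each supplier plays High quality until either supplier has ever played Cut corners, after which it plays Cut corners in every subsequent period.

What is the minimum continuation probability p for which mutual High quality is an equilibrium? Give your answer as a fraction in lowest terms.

With no time discounting, the continuation probability p plays the role of the discount factor.
Grim-trigger IC: 29/(1−p) ≥ 32 + 24p/(1−p) ⇒ p ≥ (32−29)/(32−24) = 3/8.

3/8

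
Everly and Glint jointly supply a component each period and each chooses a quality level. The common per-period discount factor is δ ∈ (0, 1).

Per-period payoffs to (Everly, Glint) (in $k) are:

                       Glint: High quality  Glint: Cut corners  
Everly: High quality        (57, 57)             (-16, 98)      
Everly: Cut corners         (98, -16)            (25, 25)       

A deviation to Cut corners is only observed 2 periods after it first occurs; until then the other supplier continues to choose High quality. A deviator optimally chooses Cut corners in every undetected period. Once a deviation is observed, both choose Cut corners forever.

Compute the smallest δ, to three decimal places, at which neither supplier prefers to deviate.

0.749

Deviating for the 2 undetected periods gains 98−57 = 41 per period over cooperation, then loses 57−25 = 32 per period forever once punishment starts.
Gain: 41(1 + δ + … + δ^1); loss: 32·δ^2/(1−δ).
No profitable deviation ⇔ 41(1−δ^2) ≤ 32·δ^2, i.e. δ^2 ≥ 41/(41+32) = 41/73.
Hence δ ≥ (41/73)^(1/2) ≈ 0.749.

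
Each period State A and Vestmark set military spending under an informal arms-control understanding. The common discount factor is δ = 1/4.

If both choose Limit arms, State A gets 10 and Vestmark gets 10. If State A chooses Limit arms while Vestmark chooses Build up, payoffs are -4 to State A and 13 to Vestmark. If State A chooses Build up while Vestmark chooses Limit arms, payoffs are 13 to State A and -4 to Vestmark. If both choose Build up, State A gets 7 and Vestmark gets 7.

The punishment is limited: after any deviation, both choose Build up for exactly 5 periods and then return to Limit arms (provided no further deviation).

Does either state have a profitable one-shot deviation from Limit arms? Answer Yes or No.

A one-shot deviation gives 13 now, then 7 for 5 periods, then back to 10.
Gain from deviating: (13−10) today; loss: (10−7) in each of the next 5 periods.
No-deviation condition: (10−7)(δ+…+δ^5) ≥ 13−10, i.e. δ+…+δ^5 ≥ 1.
At δ = 1/4: δ+…+δ^5 = 0.3330 < 1.0000.
So cooperation is not sustainable.

Yes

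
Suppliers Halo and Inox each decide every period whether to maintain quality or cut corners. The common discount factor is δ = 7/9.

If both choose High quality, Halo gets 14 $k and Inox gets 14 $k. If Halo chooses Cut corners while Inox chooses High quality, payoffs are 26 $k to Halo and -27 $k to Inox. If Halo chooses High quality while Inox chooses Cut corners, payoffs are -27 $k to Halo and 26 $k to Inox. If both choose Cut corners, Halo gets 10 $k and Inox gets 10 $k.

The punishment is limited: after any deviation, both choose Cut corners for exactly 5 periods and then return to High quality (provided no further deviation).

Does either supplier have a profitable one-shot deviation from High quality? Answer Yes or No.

A one-shot deviation gives 26 now, then 10 for 5 periods, then back to 14.
Gain from deviating: (26−14) today; loss: (14−10) in each of the next 5 periods.
No-deviation condition: (14−10)(δ+…+δ^5) ≥ 26−14, i.e. δ+…+δ^5 ≥ 3.
At δ = 7/9: δ+…+δ^5 = 2.5038 < 3.0000.
So cooperation is not sustainable.

Yes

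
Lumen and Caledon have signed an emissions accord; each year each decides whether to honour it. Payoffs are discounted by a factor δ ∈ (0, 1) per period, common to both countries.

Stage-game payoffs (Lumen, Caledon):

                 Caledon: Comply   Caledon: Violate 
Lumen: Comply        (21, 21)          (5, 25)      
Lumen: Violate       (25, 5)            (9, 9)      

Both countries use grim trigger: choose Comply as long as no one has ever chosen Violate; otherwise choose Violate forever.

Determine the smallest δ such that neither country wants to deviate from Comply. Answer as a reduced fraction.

1/4

21/(1−δ) ≥ 25 + 9δ/(1−δ)
21 ≥ 25 − 16δ
δ ≥ 4/16 = 1/4.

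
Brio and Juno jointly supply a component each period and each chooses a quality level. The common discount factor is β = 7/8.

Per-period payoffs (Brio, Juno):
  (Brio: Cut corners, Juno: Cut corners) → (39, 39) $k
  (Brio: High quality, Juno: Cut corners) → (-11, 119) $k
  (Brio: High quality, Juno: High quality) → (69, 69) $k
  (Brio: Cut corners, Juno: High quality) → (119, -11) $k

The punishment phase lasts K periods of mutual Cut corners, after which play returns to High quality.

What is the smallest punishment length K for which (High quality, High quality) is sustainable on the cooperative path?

3

No profitable deviation requires (69−39)(β+…+β^K) ≥ 119−69, i.e. β+…+β^K ≥ 5/3 ≈ 1.6667.
With β = 7/8, the partial sums are K=1: 0.8750, K=2: 1.6406, K=3: 2.3105.
K = 3 is the first length at which the sum reaches 1.6667.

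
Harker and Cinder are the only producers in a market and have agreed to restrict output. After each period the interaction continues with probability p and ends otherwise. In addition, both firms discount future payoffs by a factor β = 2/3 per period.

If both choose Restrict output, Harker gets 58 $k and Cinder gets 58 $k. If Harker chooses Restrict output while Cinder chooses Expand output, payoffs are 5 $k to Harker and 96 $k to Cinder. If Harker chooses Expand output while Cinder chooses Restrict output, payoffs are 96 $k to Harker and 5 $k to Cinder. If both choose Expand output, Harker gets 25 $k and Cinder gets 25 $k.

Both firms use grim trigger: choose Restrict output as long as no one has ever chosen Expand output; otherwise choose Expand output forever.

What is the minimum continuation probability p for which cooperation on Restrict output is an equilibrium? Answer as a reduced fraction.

Expected continuation weight on next period's payoff is β·p = 2/3·p, which plays the role of the discount factor.
Cooperation requires 2/3·p ≥ (96−58)/(96−25) = 38/71, hence p ≥ 57/71.

57/71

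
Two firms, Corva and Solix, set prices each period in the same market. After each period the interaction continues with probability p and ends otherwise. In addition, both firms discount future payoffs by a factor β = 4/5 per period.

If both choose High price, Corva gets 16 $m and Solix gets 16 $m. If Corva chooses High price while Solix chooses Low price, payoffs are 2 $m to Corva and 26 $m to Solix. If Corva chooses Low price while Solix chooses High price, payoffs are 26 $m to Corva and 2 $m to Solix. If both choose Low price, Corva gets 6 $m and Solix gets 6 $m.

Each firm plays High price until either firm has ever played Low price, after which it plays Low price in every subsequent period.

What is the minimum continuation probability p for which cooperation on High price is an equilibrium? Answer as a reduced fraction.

Expected continuation weight on next period's payoff is β·p = 4/5·p, which plays the role of the discount factor.
Cooperation requires 4/5·p ≥ (26−16)/(26−6) = 1/2, hence p ≥ 5/8.

5/8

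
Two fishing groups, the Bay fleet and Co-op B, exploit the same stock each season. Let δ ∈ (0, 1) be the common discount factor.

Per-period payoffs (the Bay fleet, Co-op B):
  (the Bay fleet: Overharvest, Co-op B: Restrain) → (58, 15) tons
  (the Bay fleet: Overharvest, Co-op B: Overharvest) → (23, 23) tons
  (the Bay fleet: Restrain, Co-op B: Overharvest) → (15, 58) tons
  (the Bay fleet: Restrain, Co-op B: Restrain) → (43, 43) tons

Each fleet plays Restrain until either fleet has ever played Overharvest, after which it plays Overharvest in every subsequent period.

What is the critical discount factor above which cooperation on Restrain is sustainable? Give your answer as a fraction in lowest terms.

3/7

Cooperation forever yields 43 each period: 43/(1−δ).
Deviating yields 58 once, then 23 forever: 58 + 23δ/(1−δ).
No profitable deviation requires 43/(1−δ) ≥ 58 + 23δ/(1−δ).
Multiplying by (1−δ): 43 ≥ 58(1−δ) + 23δ = 58 − 35δ.
So 35δ ≥ 15, i.e. δ ≥ 15/35 = 3/7.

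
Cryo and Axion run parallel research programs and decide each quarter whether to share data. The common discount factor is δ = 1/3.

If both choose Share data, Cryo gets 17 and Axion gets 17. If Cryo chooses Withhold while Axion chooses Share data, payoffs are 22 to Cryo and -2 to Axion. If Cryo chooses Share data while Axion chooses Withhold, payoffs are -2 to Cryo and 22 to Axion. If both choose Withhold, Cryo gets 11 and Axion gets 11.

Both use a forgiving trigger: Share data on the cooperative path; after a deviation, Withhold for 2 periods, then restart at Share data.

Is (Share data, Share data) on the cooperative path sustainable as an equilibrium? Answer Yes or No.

No

IC: δ+…+δ^2 ≥ (22−17)/(17−11) = 5/6.
At δ = 1/3: partial sum = 0.4444 < 0.8333. Cooperation not sustainable.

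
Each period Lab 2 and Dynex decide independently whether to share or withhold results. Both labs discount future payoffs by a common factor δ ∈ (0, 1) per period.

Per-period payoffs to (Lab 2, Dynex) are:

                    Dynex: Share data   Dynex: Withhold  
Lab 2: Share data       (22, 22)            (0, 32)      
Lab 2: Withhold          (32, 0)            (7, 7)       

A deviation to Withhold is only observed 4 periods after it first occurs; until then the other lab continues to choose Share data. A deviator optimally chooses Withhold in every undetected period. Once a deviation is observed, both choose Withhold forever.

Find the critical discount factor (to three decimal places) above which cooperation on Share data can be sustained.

A deviator earns 32 for 4 periods, then 7 forever; cooperating earns 22 forever. Multiplying the IC by (1−δ):
22 ≥ 32(1−δ^4) + 7δ^4, so 25·δ^4 ≥ 10 and δ^4 ≥ 2/5.
δ ≥ (2/5)^(1/4) ≈ 0.795.

0.795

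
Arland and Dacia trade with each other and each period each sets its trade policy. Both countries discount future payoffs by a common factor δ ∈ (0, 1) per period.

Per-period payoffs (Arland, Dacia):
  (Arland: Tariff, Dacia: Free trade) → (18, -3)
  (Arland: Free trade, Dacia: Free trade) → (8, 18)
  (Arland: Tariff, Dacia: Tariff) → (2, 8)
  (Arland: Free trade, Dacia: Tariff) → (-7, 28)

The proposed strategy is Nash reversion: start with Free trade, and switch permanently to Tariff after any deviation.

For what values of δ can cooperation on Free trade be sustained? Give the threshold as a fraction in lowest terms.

Arland's threshold: (18−8)/(18−2) = 5/8.
Dacia's threshold: (28−18)/(28−8) = 1/2.
5/8 > 1/2, so Arland binds and δ* = 5/8.

5/8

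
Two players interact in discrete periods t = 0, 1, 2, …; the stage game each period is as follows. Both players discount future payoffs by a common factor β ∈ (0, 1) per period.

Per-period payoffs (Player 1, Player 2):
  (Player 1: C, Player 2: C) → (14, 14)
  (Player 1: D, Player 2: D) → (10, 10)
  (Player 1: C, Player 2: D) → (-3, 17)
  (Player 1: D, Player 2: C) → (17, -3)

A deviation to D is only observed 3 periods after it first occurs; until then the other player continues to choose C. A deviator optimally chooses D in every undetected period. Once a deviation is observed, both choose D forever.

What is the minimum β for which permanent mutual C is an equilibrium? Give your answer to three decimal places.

0.754

The best deviation is to choose D for all 3 undetected periods, earning 17 each, then 10 forever once detected.
Deviation value: 17(1−β^3)/(1−β) + 10β^3/(1−β); cooperation value: 14/(1−β).
IC: 14 ≥ 17(1−β^3) + 10β^3 = 17 − 7β^3.
So β^3 ≥ 3/7, giving β ≥ (3/7)^(1/3) ≈ 0.754.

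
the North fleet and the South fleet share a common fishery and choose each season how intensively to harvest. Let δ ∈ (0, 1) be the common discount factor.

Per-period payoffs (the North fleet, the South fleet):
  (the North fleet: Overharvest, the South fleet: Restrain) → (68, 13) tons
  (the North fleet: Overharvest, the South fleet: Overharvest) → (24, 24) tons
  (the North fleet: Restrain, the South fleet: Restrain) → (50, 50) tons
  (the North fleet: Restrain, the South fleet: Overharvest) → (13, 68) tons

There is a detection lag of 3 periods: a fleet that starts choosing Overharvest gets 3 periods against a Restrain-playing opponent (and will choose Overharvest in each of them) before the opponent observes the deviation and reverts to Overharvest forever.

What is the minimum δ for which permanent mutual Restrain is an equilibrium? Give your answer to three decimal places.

0.742

A deviator earns 68 for 3 periods, then 24 forever; cooperating earns 50 forever. Multiplying the IC by (1−δ):
50 ≥ 68(1−δ^3) + 24δ^3, so 44·δ^3 ≥ 18 and δ^3 ≥ 9/22.
δ ≥ (9/22)^(1/3) ≈ 0.742.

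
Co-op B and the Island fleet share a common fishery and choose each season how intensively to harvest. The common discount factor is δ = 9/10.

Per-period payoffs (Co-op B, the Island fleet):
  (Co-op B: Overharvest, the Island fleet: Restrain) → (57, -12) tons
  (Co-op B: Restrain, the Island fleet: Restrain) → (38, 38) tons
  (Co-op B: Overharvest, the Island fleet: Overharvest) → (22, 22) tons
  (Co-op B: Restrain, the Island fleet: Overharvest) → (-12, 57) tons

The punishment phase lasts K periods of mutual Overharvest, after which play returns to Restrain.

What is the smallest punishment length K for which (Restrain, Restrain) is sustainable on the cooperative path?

2

No profitable deviation requires (38−22)(δ+…+δ^K) ≥ 57−38, i.e. δ+…+δ^K ≥ 19/16 ≈ 1.1875.
With δ = 9/10, the partial sums are K=1: 0.9000, K=2: 1.7100.
K = 2 is the first length at which the sum reaches 1.1875.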